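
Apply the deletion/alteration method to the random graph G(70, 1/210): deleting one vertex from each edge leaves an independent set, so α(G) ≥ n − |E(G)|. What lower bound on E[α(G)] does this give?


E[|E(G)|] = C(70, 2)·p = 2415 · (1/210) = 23/2.
E[α(G)] ≥ n − E[|E(G)|] = 70 − 23/2 = 117/2.
Numerically: ≈ 58.500000.
(This is only a lower bound; the true E[α(G)] may be larger.)

E[α(G)] ≥ 117/2 ≈ 58.500000.


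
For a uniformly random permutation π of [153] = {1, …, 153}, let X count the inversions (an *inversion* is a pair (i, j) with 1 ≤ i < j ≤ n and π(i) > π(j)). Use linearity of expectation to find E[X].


Write X = Σ X_I over the C(153, 2) = 11628 pairs i < j, with X_I the indicator of one inversion.
There are 11628 indicators.
For each fixed pair i < j, the values π(i) and π(j) are two distinct elements of {1, …, 153} in uniformly random order; by symmetry P[π(i) > π(j)] = 1/2.
By linearity: E[X] = 11628 · (1/2) = C(153, 2) · (1/2) = 11628/2 = 5814 ≈ 5814.0000.

E[X] = 5814 = 5814.0000.


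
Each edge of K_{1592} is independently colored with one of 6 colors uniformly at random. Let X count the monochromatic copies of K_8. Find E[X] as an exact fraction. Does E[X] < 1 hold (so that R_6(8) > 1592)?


E[X] = C(1592, 8) · 6^{1 − 28} = 1005480414540892933435 · 6^{−27} = 1005480414540892933435/1023490369077469249536.
As a reduced fraction: E[X] = 1005480414540892933435/1023490369077469249536 ≈ 0.9824.
Is E[X] < 1? YES.
Since E[X] < 1, there exists a 6-coloring of K_{1592} with no monochromatic K_8; hence R_6(8) > 1592.

E[X] = 1005480414540892933435/1023490369077469249536 ≈ 0.9824; E[X] < 1, so R_6(8) > 1592.


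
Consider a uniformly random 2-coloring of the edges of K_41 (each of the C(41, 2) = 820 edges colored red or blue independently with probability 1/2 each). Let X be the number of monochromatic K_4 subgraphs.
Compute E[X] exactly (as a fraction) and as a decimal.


Let X = Σ_S X_S over the C(41, 4) = 101270 subsets S of size 4, where X_S = 1 if the K_4 on S is monochromatic.
For a fixed S, the K_4 on S has C(4, 2) = 6 edges. P[all 6 edges red] = (1/2)^6, and likewise for blue, so P[monochromatic] = 2·(1/2)^6 = 2^{1 − 6} = 1/32.
By linearity: E[X] = C(41, 4) · 2^{1 − 6} = 101270 · 1/32 = 50635/16.
Numerically: E[X] ≈ 3164.68750.

E[X] = C(41,4)·2^(1−C(4,2)) = 50635/16 ≈ 3164.68750.


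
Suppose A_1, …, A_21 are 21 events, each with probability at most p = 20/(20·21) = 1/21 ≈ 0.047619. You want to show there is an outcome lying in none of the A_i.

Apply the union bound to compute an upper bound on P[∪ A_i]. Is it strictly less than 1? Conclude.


Union bound: P[∪_{i=1}^{21} A_i] ≤ Σ_i P[A_i] ≤ 21·p = 21·(1/21) = 1.
Numerically: 1 ≈ 1.000000.
Is 1 < 1? NO.
Since the bound 1 is ≥ 1, the union bound is uninformative here; it does NOT by itself certify existence.

21·p = 1 ≈ 1.000000; existence NOT certified by the union bound.


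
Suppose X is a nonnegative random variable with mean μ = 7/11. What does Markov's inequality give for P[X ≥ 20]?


μ = E[X] = 7/11, a = 20.
Markov: P[X ≥ 20] ≤ μ/a = (7/11)/20 = 7/220.
Numerically: ≈ 0.031818.
(Since a = 20 > μ = 0.636364, the bound 7/220 is < 1 and informative.)

P[X ≥ 20] ≤ 7/220 ≈ 0.031818.


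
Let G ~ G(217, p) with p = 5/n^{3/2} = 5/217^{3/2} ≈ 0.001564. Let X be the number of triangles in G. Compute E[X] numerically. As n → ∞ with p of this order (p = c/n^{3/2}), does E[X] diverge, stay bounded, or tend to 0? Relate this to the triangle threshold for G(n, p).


Number of potential triangles: C(217, 3) = 1679580.
Each occurs with probability p³ ≈ (0.001564)³ ≈ 3.826848e-09.
By linearity: E[X] = C(217, 3)·p³ ≈ 1679580 · 3.826848e-09 ≈ 0.0064.
Since α = 3/2 > 1, p = c/n^{3/2} = o(1/n) is below the triangle threshold p ~ 1/n. Asymptotically E[X] ~ (c³/6)·n^{3(1−α)} = (5³/6)·n^{-1.5} → 0, so by Markov's inequality G has no triangles w.h.p.

E[X] ≈ 0.0064; in regime p = Θ(1/n^{3/2}) E[X] tends to 0 (below the triangle threshold p ~ 1/n).


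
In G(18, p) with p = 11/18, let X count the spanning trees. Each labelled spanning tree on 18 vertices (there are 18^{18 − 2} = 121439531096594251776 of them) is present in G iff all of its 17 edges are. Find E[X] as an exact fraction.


K_18 has 18^{18 − 2} = 121439531096594251776 labelled spanning trees.
For each such spanning tree H, let X_H = 1 if all 17 edges of H are present in G. Then P[X_H = 1] = p^{17} = (11/18)^{17} = 505447028499293771/2185911559738696531968.
By linearity: E[X] = Σ_H E[X_H] = 121439531096594251776 · p^{17} = 121439531096594251776 · 505447028499293771/2185911559738696531968 = 505447028499293771/18.
Numerically: E[X] ≈ 2.808e+16.

E[X] = 121439531096594251776 · (11/18)^{17} = 505447028499293771/18 ≈ 2.808e+16.


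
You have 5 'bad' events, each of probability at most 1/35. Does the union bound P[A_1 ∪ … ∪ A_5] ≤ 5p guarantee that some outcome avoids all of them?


Union bound: P[∪_{i=1}^{5} A_i] ≤ Σ_i P[A_i] ≤ 5·p = 5·(1/35) = 1/7.
Numerically: 1/7 ≈ 0.143.
Is 1/7 < 1? YES.
Since P[∪ A_i] ≤ 1/7 < 1, the complement has P[∩ A_i^c] ≥ 1 − 1/7 = 6/7 > 0, so some outcome avoids every A_i.

5·p = 1/7 ≈ 0.143; existence CERTIFIED by the union bound.


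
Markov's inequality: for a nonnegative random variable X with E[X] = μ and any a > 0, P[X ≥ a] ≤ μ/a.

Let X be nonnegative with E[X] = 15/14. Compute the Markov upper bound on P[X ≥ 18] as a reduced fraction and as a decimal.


μ = E[X] = 15/14, a = 18.
Markov: P[X ≥ 18] ≤ μ/a = (15/14)/18 = 5/84.
Numerically: ≈ 0.0595.
(Since a = 18 > μ = 1.0714, the bound 5/84 is < 1 and informative.)

P[X ≥ 18] ≤ 5/84 ≈ 0.0595.


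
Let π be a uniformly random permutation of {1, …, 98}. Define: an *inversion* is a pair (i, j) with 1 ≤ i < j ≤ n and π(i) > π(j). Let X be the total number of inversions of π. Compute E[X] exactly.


Write X = Σ X_I over the C(98, 2) = 4753 pairs i < j, with X_I the indicator of one inversion.
There are 4753 indicators.
For each fixed pair i < j, the values π(i) and π(j) are two distinct elements of {1, …, 98} in uniformly random order; by symmetry P[π(i) > π(j)] = 1/2.
By linearity: E[X] = 4753 · (1/2) = C(98, 2) · (1/2) = 4753/2 = 4753/2 ≈ 2376.5000.

E[X] = 4753/2 = 2376.5000.


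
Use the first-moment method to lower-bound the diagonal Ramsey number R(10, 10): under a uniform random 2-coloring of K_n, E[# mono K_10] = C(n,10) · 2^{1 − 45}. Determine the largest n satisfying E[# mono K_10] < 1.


We need C(n, 10) · 2^{1 − 45} < 1, i.e. C(n, 10) < 2^{45 − 1} = 17592186044416.
Check values of n near the boundary:
  n = 98: C(98, 10) = 14005614014756; 14005614014756 < 17592186044416? YES
  n = 99: C(99, 10) = 15579278510796; 15579278510796 < 17592186044416? YES
  n = 100: C(100, 10) = 17310309456440; 17310309456440 < 17592186044416? YES
  n = 101: C(101, 10) = 19212541264840; 19212541264840 < 17592186044416? NO
  n = 102: C(102, 10) = 21300860967540; 21300860967540 < 17592186044416? NO
The largest n with C(n, 10) < 17592186044416 is n = 100 (where E[X] = 2163788682055/2199023255552 ≈ 0.9839772). Hence R(10, 10) > 100, i.e. R(10, 10) ≥ 101.

Largest n = 100; hence R(10, 10) > 100.


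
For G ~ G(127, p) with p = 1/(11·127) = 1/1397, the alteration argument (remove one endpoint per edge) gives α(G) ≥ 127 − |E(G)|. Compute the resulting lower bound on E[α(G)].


E[|E(G)|] = C(127, 2)·p = 8001 · (1/1397) = 63/11.
E[α(G)] ≥ n − E[|E(G)|] = 127 − 63/11 = 1334/11.
Numerically: ≈ 121.27273.
(This is only a lower bound; the true E[α(G)] may be larger.)

E[α(G)] ≥ 1334/11 ≈ 121.27273.


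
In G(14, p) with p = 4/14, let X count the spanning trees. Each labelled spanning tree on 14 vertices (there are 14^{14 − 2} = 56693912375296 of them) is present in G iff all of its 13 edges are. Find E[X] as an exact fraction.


K_14 has 14^{14 − 2} = 56693912375296 labelled spanning trees.
For each such spanning tree H, let X_H = 1 if all 13 edges of H are present in G. Then P[X_H = 1] = p^{13} = (2/7)^{13} = 8192/96889010407.
By linearity of expectation: E[X] = Σ_H E[X_H] = 56693912375296 · p^{13} = 56693912375296 · 8192/96889010407 = 33554432/7.
Numerically: E[X] ≈ 4.7935e+06.

E[X] = 56693912375296 · (2/7)^{13} = 33554432/7 ≈ 4.7935e+06.


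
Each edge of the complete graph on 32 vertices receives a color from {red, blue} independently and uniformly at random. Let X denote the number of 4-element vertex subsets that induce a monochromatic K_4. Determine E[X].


Let X = Σ_S X_S over the C(32, 4) = 35960 subsets S of size 4, where X_S = 1 if the K_4 on S is monochromatic.
For a fixed S, the K_4 on S has C(4, 2) = 6 edges. P[all 6 edges red] = (1/2)^6, and likewise for blue, so P[monochromatic] = 2·(1/2)^6 = 2^{1 − 6} = 1/32.
Summing: E[X] = C(32, 4) · 2^{1 − 6} = 35960 · 1/32 = 4495/4.
Numerically: E[X] ≈ 1123.750.

E[X] = C(32,4)·2^(1−C(4,2)) = 4495/4 ≈ 1123.750.


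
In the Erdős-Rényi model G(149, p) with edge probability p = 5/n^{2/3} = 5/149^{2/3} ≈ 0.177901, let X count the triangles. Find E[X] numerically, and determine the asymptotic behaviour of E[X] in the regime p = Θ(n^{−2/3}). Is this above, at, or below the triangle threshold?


Number of potential triangles: C(149, 3) = 540274.
Each occurs with probability p³ ≈ (0.177901)³ ≈ 5.63037701e-03.
By linearity: E[X] = C(149, 3)·p³ ≈ 540274 · 5.63037701e-03 ≈ 3041.946309.
Since α = 2/3 < 1, p = c/n^{2/3} ≫ 1/n is above the triangle threshold p ~ 1/n. Asymptotically E[X] ~ (c³/6)·n^{3(1−α)} = (5³/6)·n^{1} → ∞; triangles are abundant w.h.p.

E[X] ≈ 3041.946309; in regime p = Θ(1/n^{2/3}) E[X] diverges (above the triangle threshold p ~ 1/n).


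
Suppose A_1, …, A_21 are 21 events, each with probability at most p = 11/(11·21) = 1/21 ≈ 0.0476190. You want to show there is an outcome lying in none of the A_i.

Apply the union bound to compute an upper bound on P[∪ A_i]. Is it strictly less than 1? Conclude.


Union bound: P[∪_{i=1}^{21} A_i] ≤ Σ_i P[A_i] ≤ 21·p = 21·(1/21) = 1.
Numerically: 1 ≈ 1.0000000.
Is 1 < 1? NO.
Since the bound 1 is ≥ 1, the union bound is uninformative here; it does NOT by itself certify existence.

21·p = 1 ≈ 1.0000000; existence NOT certified by the union bound.


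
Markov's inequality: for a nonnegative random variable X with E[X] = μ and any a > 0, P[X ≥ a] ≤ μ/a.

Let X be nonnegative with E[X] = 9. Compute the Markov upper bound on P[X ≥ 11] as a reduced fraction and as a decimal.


μ = E[X] = 9, a = 11.
Markov: P[X ≥ 11] ≤ μ/a = (9)/11 = 9/11.
Numerically: ≈ 0.818182.
(Since a = 11 > μ = 9.000000, the bound 9/11 is < 1 and informative.)

P[X ≥ 11] ≤ 9/11 ≈ 0.818182.


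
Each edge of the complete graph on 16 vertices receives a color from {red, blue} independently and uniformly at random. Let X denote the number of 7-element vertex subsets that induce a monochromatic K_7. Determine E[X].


Let X = Σ_S X_S over the C(16, 7) = 11440 subsets S of size 7, where X_S = 1 if the K_7 on S is monochromatic.
For a fixed S, the K_7 on S has C(7, 2) = 21 edges. P[all 21 edges red] = (1/2)^21, and likewise for blue, so P[monochromatic] = 2·(1/2)^21 = 2^{1 − 21} = 1/1048576.
By linearity of expectation: E[X] = C(16, 7) · 2^{1 − 21} = 11440 · 1/1048576 = 715/65536.
Numerically: E[X] ≈ 0.010910.

E[X] = C(16,7)·2^(1−C(7,2)) = 715/65536 ≈ 0.010910.


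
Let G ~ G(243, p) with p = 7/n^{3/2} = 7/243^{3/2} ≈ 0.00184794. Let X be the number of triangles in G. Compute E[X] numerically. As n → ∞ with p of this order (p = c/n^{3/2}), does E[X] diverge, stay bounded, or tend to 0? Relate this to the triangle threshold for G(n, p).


Number of potential triangles: C(243, 3) = 2362041.
Each occurs with probability p³ ≈ (0.00184794)³ ≈ 6.31053077e-09.
By linearity: E[X] = C(243, 3)·p³ ≈ 2362041 · 6.31053077e-09 ≈ 0.014906.
Since α = 3/2 > 1, p = c/n^{3/2} = o(1/n) is below the triangle threshold p ~ 1/n. Asymptotically E[X] ~ (c³/6)·n^{3(1−α)} = (7³/6)·n^{-1.5} → 0, so by Markov's inequality G has no triangles w.h.p.

E[X] ≈ 0.014906; in regime p = Θ(1/n^{3/2}) E[X] tends to 0 (below the triangle threshold p ~ 1/n).


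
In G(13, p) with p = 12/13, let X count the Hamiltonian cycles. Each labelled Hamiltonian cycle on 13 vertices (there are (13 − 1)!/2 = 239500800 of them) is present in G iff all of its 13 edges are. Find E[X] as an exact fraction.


K_13 has (13 − 1)!/2 = 239500800 labelled Hamiltonian cycles.
For each such Hamiltonian cycle H, let X_H = 1 if all 13 edges of H are present in G. Then P[X_H = 1] = p^{13} = (12/13)^{13} = 106993205379072/302875106592253.
By linearity of expectation: E[X] = Σ_H E[X_H] = 239500800 · p^{13} = 239500800 · 106993205379072/302875106592253 = 25624958282852047257600/302875106592253.
Numerically: E[X] ≈ 8.46057e+07.

E[X] = 239500800 · (12/13)^{13} = 25624958282852047257600/302875106592253 ≈ 8.46057e+07.


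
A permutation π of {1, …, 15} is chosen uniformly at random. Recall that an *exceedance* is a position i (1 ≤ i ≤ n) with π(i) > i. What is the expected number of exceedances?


Write X = Σ_{i=1}^{15} X_i, where X_i = 1_{π(i) > i}.
For each fixed i, π(i) is uniform over {1, …, 15} (marginal of a uniform permutation), so P[π(i) > i] = (n − i)/n. Summing: Σ_{i=1}^{15} (n − i)/n = (0 + 1 + … + 14)/15 = 15(15 − 1)/(2·15) = (15 − 1)/2.
Hence E[X] = Σ_{i=1}^{15} (15 − i)/15 = 7 ≈ 7.00000.

E[X] = 7 = 7.00000.


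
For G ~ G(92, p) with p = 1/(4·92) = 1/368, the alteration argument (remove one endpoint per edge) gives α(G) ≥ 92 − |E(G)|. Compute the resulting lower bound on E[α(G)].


E[|E(G)|] = C(92, 2)·p = 4186 · (1/368) = 91/8.
E[α(G)] ≥ n − E[|E(G)|] = 92 − 91/8 = 645/8.
Numerically: ≈ 80.625000.
(This is only a lower bound; the true E[α(G)] may be larger.)

E[α(G)] ≥ 645/8 ≈ 80.625000.


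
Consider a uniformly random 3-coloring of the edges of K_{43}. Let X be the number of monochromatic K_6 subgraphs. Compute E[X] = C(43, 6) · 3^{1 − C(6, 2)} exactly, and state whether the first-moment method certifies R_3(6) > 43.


E[X] = C(43, 6) · 3^{1 − 15} = 6096454 · 3^{−14} = 6096454/4782969.
As a reduced fraction: E[X] = 6096454/4782969 ≈ 1.2746.
Is E[X] < 1? NO.
Since E[X] ≥ 1, the first-moment bound is inconclusive at n = 43; it does NOT by itself certify R_3(6) > 43.

E[X] = 6096454/4782969 ≈ 1.2746; E[X] ≥ 1; first-moment method inconclusive here.


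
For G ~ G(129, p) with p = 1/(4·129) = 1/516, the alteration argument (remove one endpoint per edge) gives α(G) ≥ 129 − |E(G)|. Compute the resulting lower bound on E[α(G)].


E[|E(G)|] = C(129, 2)·p = 8256 · (1/516) = 16.
E[α(G)] ≥ n − E[|E(G)|] = 129 − 16 = 113.
Numerically: ≈ 113.000000.
(This is only a lower bound; the true E[α(G)] may be larger.)

E[α(G)] ≥ 113 ≈ 113.000000.


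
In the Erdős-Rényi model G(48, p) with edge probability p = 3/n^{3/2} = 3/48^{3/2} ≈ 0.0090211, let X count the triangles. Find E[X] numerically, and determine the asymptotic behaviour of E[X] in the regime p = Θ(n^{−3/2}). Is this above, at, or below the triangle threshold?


Number of potential triangles: C(48, 3) = 17296.
Each occurs with probability p³ ≈ (0.0090211)³ ≈ 7.3413883e-07.
By linearity: E[X] = C(48, 3)·p³ ≈ 17296 · 7.3413883e-07 ≈ 0.01270.
Since α = 3/2 > 1, p = c/n^{3/2} = o(1/n) is below the triangle threshold p ~ 1/n. Asymptotically E[X] ~ (c³/6)·n^{3(1−α)} = (3³/6)·n^{-1.5} → 0, so by Markov's inequality G has no triangles w.h.p.

E[X] ≈ 0.01270; in regime p = Θ(1/n^{3/2}) E[X] tends to 0 (below the triangle threshold p ~ 1/n).


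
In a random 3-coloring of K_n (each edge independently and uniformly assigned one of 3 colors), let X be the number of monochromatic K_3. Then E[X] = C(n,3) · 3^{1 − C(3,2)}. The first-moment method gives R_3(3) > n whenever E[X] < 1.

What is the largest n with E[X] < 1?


We need C(n, 3) · 3^{1 − 3} < 1, i.e. C(n, 3) < 3^{3 − 1} = 9.
Check values of n near the boundary:
  n = 3: C(3, 3) = 1; 1 < 9? YES
  n = 4: C(4, 3) = 4; 4 < 9? YES
  n = 5: C(5, 3) = 10; 10 < 9? NO
  n = 6: C(6, 3) = 20; 20 < 9? NO
The largest n with C(n, 3) < 9 is n = 4 (where E[X] = 4/9 ≈ 0.444444). Hence R_3(3) > 4, i.e. R_3(3) ≥ 5.

Largest n = 4; hence R_3(3) > 4.


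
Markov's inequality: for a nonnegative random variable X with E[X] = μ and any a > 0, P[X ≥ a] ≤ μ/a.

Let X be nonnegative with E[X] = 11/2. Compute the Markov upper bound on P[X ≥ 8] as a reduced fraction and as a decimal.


μ = E[X] = 11/2, a = 8.
Markov: P[X ≥ 8] ≤ μ/a = (11/2)/8 = 11/16.
Numerically: ≈ 0.68750.
(Since a = 8 > μ = 5.50000, the bound 11/16 is < 1 and informative.)

P[X ≥ 8] ≤ 11/16 ≈ 0.68750.


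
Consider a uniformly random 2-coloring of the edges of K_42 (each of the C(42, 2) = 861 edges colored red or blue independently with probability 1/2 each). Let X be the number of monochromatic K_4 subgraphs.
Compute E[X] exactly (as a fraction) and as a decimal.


Let X = Σ_S X_S over the C(42, 4) = 111930 subsets S of size 4, where X_S = 1 if the K_4 on S is monochromatic.
For a fixed S, the K_4 on S has C(4, 2) = 6 edges. P[all 6 edges red] = (1/2)^6, and likewise for blue, so P[monochromatic] = 2·(1/2)^6 = 2^{1 − 6} = 1/32.
By linearity: E[X] = C(42, 4) · 2^{1 − 6} = 111930 · 1/32 = 55965/16.
Numerically: E[X] ≈ 3497.812.

E[X] = C(42,4)·2^(1−C(4,2)) = 55965/16 ≈ 3497.812.


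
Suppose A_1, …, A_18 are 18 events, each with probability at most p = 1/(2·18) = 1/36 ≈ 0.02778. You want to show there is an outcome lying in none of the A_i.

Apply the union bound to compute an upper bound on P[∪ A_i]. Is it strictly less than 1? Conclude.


Union bound: P[∪_{i=1}^{18} A_i] ≤ Σ_i P[A_i] ≤ 18·p = 18·(1/36) = 1/2.
Numerically: 1/2 ≈ 0.50000.
Is 1/2 < 1? YES.
Since P[∪ A_i] ≤ 1/2 < 1, the complement has P[∩ A_i^c] ≥ 1 − 1/2 = 1/2 > 0, so some outcome avoids every A_i.

18·p = 1/2 ≈ 0.50000; existence CERTIFIED by the union bound.


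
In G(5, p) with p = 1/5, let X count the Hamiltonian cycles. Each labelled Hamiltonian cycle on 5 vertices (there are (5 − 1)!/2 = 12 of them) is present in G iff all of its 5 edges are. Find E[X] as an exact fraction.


K_5 has (5 − 1)!/2 = 12 labelled Hamiltonian cycles.
For each such Hamiltonian cycle H, let X_H = 1 if all 5 edges of H are present in G. Then P[X_H = 1] = p^{5} = (1/5)^{5} = 1/3125.
Summing the indicators: E[X] = Σ_H E[X_H] = 12 · p^{5} = 12 · 1/3125 = 12/3125.
Numerically: E[X] ≈ 0.00384.

E[X] = 12 · (1/5)^{5} = 12/3125 ≈ 0.00384.


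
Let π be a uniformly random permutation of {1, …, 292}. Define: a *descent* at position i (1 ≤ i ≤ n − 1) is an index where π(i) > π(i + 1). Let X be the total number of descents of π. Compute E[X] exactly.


Write X = Σ X_I over i = 1, …, 291, with X_I the indicator of one descent.
There are 291 indicators.
For each fixed i, the pair (π(i), π(i+1)) is a uniformly random ordered pair of distinct values from {1, …, 292}; by symmetry P[π(i) > π(i+1)] = 1/2.
By linearity: E[X] = 291 · (1/2) = (292 − 1) · (1/2) = 291/2 ≈ 145.5000.

E[X] = 291/2 = 145.5000.


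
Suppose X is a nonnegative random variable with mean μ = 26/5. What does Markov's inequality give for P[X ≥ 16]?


μ = E[X] = 26/5, a = 16.
Markov: P[X ≥ 16] ≤ μ/a = (26/5)/16 = 13/40.
Numerically: ≈ 0.3250.
(Since a = 16 > μ = 5.2000, the bound 13/40 is < 1 and informative.)

P[X ≥ 16] ≤ 13/40 ≈ 0.3250.


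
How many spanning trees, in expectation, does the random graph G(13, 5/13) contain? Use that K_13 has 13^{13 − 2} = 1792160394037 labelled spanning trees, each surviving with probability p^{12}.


K_13 has 13^{13 − 2} = 1792160394037 labelled spanning trees.
For each such spanning tree H, let X_H = 1 if all 12 edges of H are present in G. Then P[X_H = 1] = p^{12} = (5/13)^{12} = 244140625/23298085122481.
By linearity: E[X] = Σ_H E[X_H] = 1792160394037 · p^{12} = 1792160394037 · 244140625/23298085122481 = 244140625/13.
Numerically: E[X] ≈ 1.878e+07.

E[X] = 1792160394037 · (5/13)^{12} = 244140625/13 ≈ 1.878e+07.


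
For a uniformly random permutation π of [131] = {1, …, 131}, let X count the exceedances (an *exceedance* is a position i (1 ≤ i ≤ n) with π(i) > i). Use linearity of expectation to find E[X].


Write X = Σ_{i=1}^{131} X_i, where X_i = 1_{π(i) > i}.
For each fixed i, π(i) is uniform over {1, …, 131} (marginal of a uniform permutation), so P[π(i) > i] = (n − i)/n. Summing: Σ_{i=1}^{131} (n − i)/n = (0 + 1 + … + 130)/131 = 131(131 − 1)/(2·131) = (131 − 1)/2.
Hence E[X] = Σ_{i=1}^{131} (131 − i)/131 = 65 ≈ 65.00000.

E[X] = 65 = 65.00000.


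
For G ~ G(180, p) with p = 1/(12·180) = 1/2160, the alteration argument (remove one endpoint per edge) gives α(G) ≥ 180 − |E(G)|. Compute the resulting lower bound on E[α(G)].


E[|E(G)|] = C(180, 2)·p = 16110 · (1/2160) = 179/24.
E[α(G)] ≥ n − E[|E(G)|] = 180 − 179/24 = 4141/24.
Numerically: ≈ 172.54167.
(This is only a lower bound; the true E[α(G)] may be larger.)

E[α(G)] ≥ 4141/24 ≈ 172.54167.


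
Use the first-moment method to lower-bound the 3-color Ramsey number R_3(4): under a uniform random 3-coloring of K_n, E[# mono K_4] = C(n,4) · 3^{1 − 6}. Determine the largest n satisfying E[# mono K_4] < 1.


We need C(n, 4) · 3^{1 − 6} < 1, i.e. C(n, 4) < 3^{6 − 1} = 243.
Check values of n near the boundary:
  n = 5: C(5, 4) = 5; 5 < 243? YES
  n = 6: C(6, 4) = 15; 15 < 243? YES
  n = 7: C(7, 4) = 35; 35 < 243? YES
  n = 8: C(8, 4) = 70; 70 < 243? YES
  n = 9: C(9, 4) = 126; 126 < 243? YES
  n = 10: C(10, 4) = 210; 210 < 243? YES
  n = 11: C(11, 4) = 330; 330 < 243? NO
The largest n with C(n, 4) < 243 is n = 10 (where E[X] = 70/81 ≈ 0.864). Hence R_3(4) > 10, i.e. R_3(4) ≥ 11.

Largest n = 10; hence R_3(4) > 10.


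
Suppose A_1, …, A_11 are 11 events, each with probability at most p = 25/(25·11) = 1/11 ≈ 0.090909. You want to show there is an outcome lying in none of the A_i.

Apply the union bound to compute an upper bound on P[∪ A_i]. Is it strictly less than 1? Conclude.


Union bound: P[∪_{i=1}^{11} A_i] ≤ Σ_i P[A_i] ≤ 11·p = 11·(1/11) = 1.
Numerically: 1 ≈ 1.000000.
Is 1 < 1? NO.
Since the bound 1 is ≥ 1, the union bound is uninformative here; it does NOT by itself certify existence.

11·p = 1 ≈ 1.000000; existence NOT certified by the union bound.


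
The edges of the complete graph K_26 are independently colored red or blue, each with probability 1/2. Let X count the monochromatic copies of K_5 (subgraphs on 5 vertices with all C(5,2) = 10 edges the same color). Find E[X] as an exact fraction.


Let X = Σ_S X_S over the C(26, 5) = 65780 subsets S of size 5, where X_S = 1 if the K_5 on S is monochromatic.
For a fixed S, the K_5 on S has C(5, 2) = 10 edges. P[all 10 edges red] = (1/2)^10, and likewise for blue, so P[monochromatic] = 2·(1/2)^10 = 2^{1 − 10} = 1/512.
Summing: E[X] = C(26, 5) · 2^{1 − 10} = 65780 · 1/512 = 16445/128.
Numerically: E[X] ≈ 128.476562.

E[X] = C(26,5)·2^(1−C(5,2)) = 16445/128 ≈ 128.476562.


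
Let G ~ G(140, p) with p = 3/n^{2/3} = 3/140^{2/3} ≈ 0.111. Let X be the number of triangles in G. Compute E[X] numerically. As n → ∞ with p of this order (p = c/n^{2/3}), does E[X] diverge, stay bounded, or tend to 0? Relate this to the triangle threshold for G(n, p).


Number of potential triangles: C(140, 3) = 447580.
Each occurs with probability p³ ≈ (0.111)³ ≈ 1.37755e-03.
By linearity: E[X] = C(140, 3)·p³ ≈ 447580 · 1.37755e-03 ≈ 616.564.
Since α = 2/3 < 1, p = c/n^{2/3} ≫ 1/n is above the triangle threshold p ~ 1/n. Asymptotically E[X] ~ (c³/6)·n^{3(1−α)} = (3³/6)·n^{1} → ∞; triangles are abundant w.h.p.

E[X] ≈ 616.564; in regime p = Θ(1/n^{2/3}) E[X] diverges (above the triangle threshold p ~ 1/n).


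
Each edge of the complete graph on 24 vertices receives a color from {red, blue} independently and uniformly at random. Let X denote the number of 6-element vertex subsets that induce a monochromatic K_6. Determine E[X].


Let X = Σ_S X_S over the C(24, 6) = 134596 subsets S of size 6, where X_S = 1 if the K_6 on S is monochromatic.
For a fixed S, the K_6 on S has C(6, 2) = 15 edges. P[all 15 edges red] = (1/2)^15, and likewise for blue, so P[monochromatic] = 2·(1/2)^15 = 2^{1 − 15} = 1/16384.
Summing: E[X] = C(24, 6) · 2^{1 − 15} = 134596 · 1/16384 = 33649/4096.
Numerically: E[X] ≈ 8.215088.

E[X] = C(24,6)·2^(1−C(6,2)) = 33649/4096 ≈ 8.215088.


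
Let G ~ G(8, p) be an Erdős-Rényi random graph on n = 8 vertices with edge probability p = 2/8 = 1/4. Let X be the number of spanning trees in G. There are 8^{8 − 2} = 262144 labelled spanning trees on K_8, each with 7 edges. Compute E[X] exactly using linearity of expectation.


K_8 has 8^{8 − 2} = 262144 labelled spanning trees.
For each such spanning tree H, let X_H = 1 if all 7 edges of H are present in G. Then P[X_H = 1] = p^{7} = (1/4)^{7} = 1/16384.
By linearity of expectation: E[X] = Σ_H E[X_H] = 262144 · p^{7} = 262144 · 1/16384 = 16.
Numerically: E[X] ≈ 16.

E[X] = 262144 · (1/4)^{7} = 16 ≈ 16.


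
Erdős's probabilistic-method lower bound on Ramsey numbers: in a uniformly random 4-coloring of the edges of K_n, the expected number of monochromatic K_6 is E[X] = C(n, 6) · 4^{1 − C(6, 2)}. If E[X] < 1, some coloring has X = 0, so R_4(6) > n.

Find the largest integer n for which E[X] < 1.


We need C(n, 6) · 4^{1 − 15} < 1, i.e. C(n, 6) < 4^{15 − 1} = 268435456.
Check values of n near the boundary:
  n = 73: C(73, 6) = 170230452; 170230452 < 268435456? YES
  n = 74: C(74, 6) = 185250786; 185250786 < 268435456? YES
  n = 75: C(75, 6) = 201359550; 201359550 < 268435456? YES
  n = 76: C(76, 6) = 218618940; 218618940 < 268435456? YES
  n = 77: C(77, 6) = 237093780; 237093780 < 268435456? YES
  n = 78: C(78, 6) = 256851595; 256851595 < 268435456? YES
  n = 79: C(79, 6) = 277962685; 277962685 < 268435456? NO
  n = 80: C(80, 6) = 300500200; 300500200 < 268435456? NO
The largest n with C(n, 6) < 268435456 is n = 78 (where E[X] = 256851595/268435456 ≈ 0.9568). Hence R_4(6) > 78, i.e. R_4(6) ≥ 79.

Largest n = 78; hence R_4(6) > 78.


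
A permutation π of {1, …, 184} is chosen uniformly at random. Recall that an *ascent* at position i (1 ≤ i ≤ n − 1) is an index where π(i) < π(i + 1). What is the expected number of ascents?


Write X = Σ X_I over i = 1, …, 183, with X_I the indicator of one ascent.
There are 183 indicators.
For each fixed i, the pair (π(i), π(i+1)) is a uniformly random ordered pair of distinct values from {1, …, 184}; by symmetry P[π(i) < π(i+1)] = 1/2.
By linearity: E[X] = 183 · (1/2) = (184 − 1) · (1/2) = 183/2 ≈ 91.50000.

E[X] = 183/2 = 91.50000.


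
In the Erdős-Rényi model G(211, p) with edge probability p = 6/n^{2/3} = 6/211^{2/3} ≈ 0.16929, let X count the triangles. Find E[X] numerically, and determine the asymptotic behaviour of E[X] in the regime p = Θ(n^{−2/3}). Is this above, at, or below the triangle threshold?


Number of potential triangles: C(211, 3) = 1543465.
Each occurs with probability p³ ≈ (0.16929)³ ≈ 4.8516430e-03.
By linearity: E[X] = C(211, 3)·p³ ≈ 1543465 · 4.8516430e-03 ≈ 7488.34123.
Since α = 2/3 < 1, p = c/n^{2/3} ≫ 1/n is above the triangle threshold p ~ 1/n. Asymptotically E[X] ~ (c³/6)·n^{3(1−α)} = (6³/6)·n^{1} → ∞; triangles are abundant w.h.p.

E[X] ≈ 7488.34123; in regime p = Θ(1/n^{2/3}) E[X] diverges (above the triangle threshold p ~ 1/n).


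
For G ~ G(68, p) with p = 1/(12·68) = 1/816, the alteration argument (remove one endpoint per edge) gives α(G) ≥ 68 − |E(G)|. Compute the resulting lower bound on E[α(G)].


E[|E(G)|] = C(68, 2)·p = 2278 · (1/816) = 67/24.
E[α(G)] ≥ n − E[|E(G)|] = 68 − 67/24 = 1565/24.
Numerically: ≈ 65.208.
(This is only a lower bound; the true E[α(G)] may be larger.)

E[α(G)] ≥ 1565/24 ≈ 65.208.


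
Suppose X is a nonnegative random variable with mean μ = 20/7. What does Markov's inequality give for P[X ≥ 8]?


μ = E[X] = 20/7, a = 8.
Markov: P[X ≥ 8] ≤ μ/a = (20/7)/8 = 5/14.
Numerically: ≈ 0.357.
(Since a = 8 > μ = 2.857, the bound 5/14 is < 1 and informative.)

P[X ≥ 8] ≤ 5/14 ≈ 0.357.


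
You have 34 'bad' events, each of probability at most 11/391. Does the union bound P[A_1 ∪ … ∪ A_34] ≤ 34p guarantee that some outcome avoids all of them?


Union bound: P[∪_{i=1}^{34} A_i] ≤ Σ_i P[A_i] ≤ 34·p = 34·(11/391) = 22/23.
Numerically: 22/23 ≈ 0.9565217.
Is 22/23 < 1? YES.
Since P[∪ A_i] ≤ 22/23 < 1, the complement has P[∩ A_i^c] ≥ 1 − 22/23 = 1/23 > 0, so some outcome avoids every A_i.

34·p = 22/23 ≈ 0.9565217; existence CERTIFIED by the union bound.


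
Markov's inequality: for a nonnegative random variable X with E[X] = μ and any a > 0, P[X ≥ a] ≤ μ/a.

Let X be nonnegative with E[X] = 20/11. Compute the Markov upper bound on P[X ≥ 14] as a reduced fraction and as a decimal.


μ = E[X] = 20/11, a = 14.
Markov: P[X ≥ 14] ≤ μ/a = (20/11)/14 = 10/77.
Numerically: ≈ 0.130.
(Since a = 14 > μ = 1.818, the bound 10/77 is < 1 and informative.)

P[X ≥ 14] ≤ 10/77 ≈ 0.130.


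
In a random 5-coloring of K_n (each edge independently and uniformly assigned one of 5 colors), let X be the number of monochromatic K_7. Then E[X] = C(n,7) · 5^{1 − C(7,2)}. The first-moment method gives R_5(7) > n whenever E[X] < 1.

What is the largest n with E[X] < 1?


We need C(n, 7) · 5^{1 − 21} < 1, i.e. C(n, 7) < 5^{21 − 1} = 95367431640625.
Check values of n near the boundary:
  n = 334: C(334, 7) = 86359460961576; 86359460961576 < 95367431640625? YES
  n = 335: C(335, 7) = 88202498238195; 88202498238195 < 95367431640625? YES
  n = 336: C(336, 7) = 90079147136880; 90079147136880 < 95367431640625? YES
  n = 337: C(337, 7) = 91989916924632; 91989916924632 < 95367431640625? YES
  n = 338: C(338, 7) = 93935323022736; 93935323022736 < 95367431640625? YES
  n = 339: C(339, 7) = 95915887062372; 95915887062372 < 95367431640625? NO
  n = 340: C(340, 7) = 97932136940560; 97932136940560 < 95367431640625? NO
  n = 341: C(341, 7) = 99984606876440; 99984606876440 < 95367431640625? NO
The largest n with C(n, 7) < 95367431640625 is n = 338 (where E[X] = 93935323022736/95367431640625 ≈ 0.9850). Hence R_5(7) > 338, i.e. R_5(7) ≥ 339.

Largest n = 338; hence R_5(7) > 338.


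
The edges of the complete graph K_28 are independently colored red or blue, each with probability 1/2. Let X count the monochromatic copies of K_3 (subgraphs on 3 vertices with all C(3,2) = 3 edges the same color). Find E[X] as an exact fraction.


Let X = Σ_S X_S over the C(28, 3) = 3276 subsets S of size 3, where X_S = 1 if the K_3 on S is monochromatic.
For a fixed S, the K_3 on S has C(3, 2) = 3 edges. P[all 3 edges red] = (1/2)^3, and likewise for blue, so P[monochromatic] = 2·(1/2)^3 = 2^{1 − 3} = 1/4.
By linearity: E[X] = C(28, 3) · 2^{1 − 3} = 3276 · 1/4 = 819.
Numerically: E[X] ≈ 819.00000.

E[X] = C(28,3)·2^(1−C(3,2)) = 819 ≈ 819.00000.


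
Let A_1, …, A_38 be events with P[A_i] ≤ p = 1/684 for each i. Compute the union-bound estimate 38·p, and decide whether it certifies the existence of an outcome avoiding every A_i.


Union bound: P[∪_{i=1}^{38} A_i] ≤ Σ_i P[A_i] ≤ 38·p = 38·(1/684) = 1/18.
Numerically: 1/18 ≈ 0.0555556.
Is 1/18 < 1? YES.
Since P[∪ A_i] ≤ 1/18 < 1, the complement has P[∩ A_i^c] ≥ 1 − 1/18 = 17/18 > 0, so some outcome avoids every A_i.

38·p = 1/18 ≈ 0.0555556; existence CERTIFIED by the union bound.


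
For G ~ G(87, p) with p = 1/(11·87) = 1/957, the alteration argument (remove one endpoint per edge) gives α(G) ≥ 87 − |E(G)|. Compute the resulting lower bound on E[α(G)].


E[|E(G)|] = C(87, 2)·p = 3741 · (1/957) = 43/11.
E[α(G)] ≥ n − E[|E(G)|] = 87 − 43/11 = 914/11.
Numerically: ≈ 83.0909.
(This is only a lower bound; the true E[α(G)] may be larger.)

E[α(G)] ≥ 914/11 ≈ 83.0909.


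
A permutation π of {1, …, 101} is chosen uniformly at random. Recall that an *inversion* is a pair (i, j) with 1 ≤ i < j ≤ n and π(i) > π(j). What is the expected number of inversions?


Write X = Σ X_I over the C(101, 2) = 5050 pairs i < j, with X_I the indicator of one inversion.
There are 5050 indicators.
For each fixed pair i < j, the values π(i) and π(j) are two distinct elements of {1, …, 101} in uniformly random order; by symmetry P[π(i) > π(j)] = 1/2.
By linearity: E[X] = 5050 · (1/2) = C(101, 2) · (1/2) = 5050/2 = 2525 ≈ 2525.00000.

E[X] = 2525 = 2525.00000.


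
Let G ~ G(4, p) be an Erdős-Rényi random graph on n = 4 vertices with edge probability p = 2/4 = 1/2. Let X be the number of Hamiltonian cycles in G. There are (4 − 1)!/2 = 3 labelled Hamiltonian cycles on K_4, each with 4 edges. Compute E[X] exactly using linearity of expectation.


K_4 has (4 − 1)!/2 = 3 labelled Hamiltonian cycles.
For each such Hamiltonian cycle H, let X_H = 1 if all 4 edges of H are present in G. Then P[X_H = 1] = p^{4} = (1/2)^{4} = 1/16.
Summing the indicators: E[X] = Σ_H E[X_H] = 3 · p^{4} = 3 · 1/16 = 3/16.
Numerically: E[X] ≈ 0.1875.

E[X] = 3 · (1/2)^{4} = 3/16 ≈ 0.1875.


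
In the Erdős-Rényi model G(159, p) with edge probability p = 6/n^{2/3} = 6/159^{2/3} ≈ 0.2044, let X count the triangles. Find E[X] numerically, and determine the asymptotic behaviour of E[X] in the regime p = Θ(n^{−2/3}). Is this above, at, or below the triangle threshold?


Number of potential triangles: C(159, 3) = 657359.
Each occurs with probability p³ ≈ (0.2044)³ ≈ 8.543966e-03.
By linearity: E[X] = C(159, 3)·p³ ≈ 657359 · 8.543966e-03 ≈ 5616.4528.
Since α = 2/3 < 1, p = c/n^{2/3} ≫ 1/n is above the triangle threshold p ~ 1/n. Asymptotically E[X] ~ (c³/6)·n^{3(1−α)} = (6³/6)·n^{1} → ∞; triangles are abundant w.h.p.

E[X] ≈ 5616.4528; in regime p = Θ(1/n^{2/3}) E[X] diverges (above the triangle threshold p ~ 1/n).


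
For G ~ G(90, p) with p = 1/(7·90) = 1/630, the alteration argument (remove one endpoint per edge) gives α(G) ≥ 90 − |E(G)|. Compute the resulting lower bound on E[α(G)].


E[|E(G)|] = C(90, 2)·p = 4005 · (1/630) = 89/14.
E[α(G)] ≥ n − E[|E(G)|] = 90 − 89/14 = 1171/14.
Numerically: ≈ 83.64286.
(This is only a lower bound; the true E[α(G)] may be larger.)

E[α(G)] ≥ 1171/14 ≈ 83.64286.


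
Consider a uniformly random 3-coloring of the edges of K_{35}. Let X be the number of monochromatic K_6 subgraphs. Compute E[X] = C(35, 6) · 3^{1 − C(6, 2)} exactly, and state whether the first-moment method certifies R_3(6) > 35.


E[X] = C(35, 6) · 3^{1 − 15} = 1623160 · 3^{−14} = 1623160/4782969.
As a reduced fraction: E[X] = 1623160/4782969 ≈ 0.3393624.
Is E[X] < 1? YES.
Since E[X] < 1, there exists a 3-coloring of K_{35} with no monochromatic K_6; hence R_3(6) > 35.

E[X] = 1623160/4782969 ≈ 0.3393624; E[X] < 1, so R_3(6) > 35.


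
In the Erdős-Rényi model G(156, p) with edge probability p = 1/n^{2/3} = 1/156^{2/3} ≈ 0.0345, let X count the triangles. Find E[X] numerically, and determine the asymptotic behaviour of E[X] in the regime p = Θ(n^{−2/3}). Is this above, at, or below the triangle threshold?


Number of potential triangles: C(156, 3) = 620620.
Each occurs with probability p³ ≈ (0.0345)³ ≈ 4.10914e-05.
By linearity: E[X] = C(156, 3)·p³ ≈ 620620 · 4.10914e-05 ≈ 25.502.
Since α = 2/3 < 1, p = c/n^{2/3} ≫ 1/n is above the triangle threshold p ~ 1/n. Asymptotically E[X] ~ (c³/6)·n^{3(1−α)} = (1³/6)·n^{1} → ∞; triangles are abundant w.h.p.

E[X] ≈ 25.502; in regime p = Θ(1/n^{2/3}) E[X] diverges (above the triangle threshold p ~ 1/n).


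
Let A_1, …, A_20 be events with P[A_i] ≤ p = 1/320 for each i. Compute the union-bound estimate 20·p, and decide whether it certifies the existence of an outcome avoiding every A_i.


Union bound: P[∪_{i=1}^{20} A_i] ≤ Σ_i P[A_i] ≤ 20·p = 20·(1/320) = 1/16.
Numerically: 1/16 ≈ 0.06250.
Is 1/16 < 1? YES.
Since P[∪ A_i] ≤ 1/16 < 1, the complement has P[∩ A_i^c] ≥ 1 − 1/16 = 15/16 > 0, so some outcome avoids every A_i.

20·p = 1/16 ≈ 0.06250; existence CERTIFIED by the union bound.


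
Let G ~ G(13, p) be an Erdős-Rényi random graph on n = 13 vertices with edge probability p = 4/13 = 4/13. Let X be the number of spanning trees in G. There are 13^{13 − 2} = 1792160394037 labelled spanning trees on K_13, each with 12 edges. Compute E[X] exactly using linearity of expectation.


K_13 has 13^{13 − 2} = 1792160394037 labelled spanning trees.
For each such spanning tree H, let X_H = 1 if all 12 edges of H are present in G. Then P[X_H = 1] = p^{12} = (4/13)^{12} = 16777216/23298085122481.
Summing the indicators: E[X] = Σ_H E[X_H] = 1792160394037 · p^{12} = 1792160394037 · 16777216/23298085122481 = 16777216/13.
Numerically: E[X] ≈ 1.29056e+06.

E[X] = 1792160394037 · (4/13)^{12} = 16777216/13 ≈ 1.29056e+06.


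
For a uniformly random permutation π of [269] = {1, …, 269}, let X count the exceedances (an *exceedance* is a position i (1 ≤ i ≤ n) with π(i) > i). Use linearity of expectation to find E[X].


Write X = Σ_{i=1}^{269} X_i, where X_i = 1_{π(i) > i}.
For each fixed i, π(i) is uniform over {1, …, 269} (marginal of a uniform permutation), so P[π(i) > i] = (n − i)/n. Summing: Σ_{i=1}^{269} (n − i)/n = (0 + 1 + … + 268)/269 = 269(269 − 1)/(2·269) = (269 − 1)/2.
Hence E[X] = Σ_{i=1}^{269} (269 − i)/269 = 134 ≈ 134.0000.

E[X] = 134 = 134.0000.


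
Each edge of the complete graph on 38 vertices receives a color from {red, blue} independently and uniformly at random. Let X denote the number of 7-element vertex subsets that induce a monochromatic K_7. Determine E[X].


Let X = Σ_S X_S over the C(38, 7) = 12620256 subsets S of size 7, where X_S = 1 if the K_7 on S is monochromatic.
For a fixed S, the K_7 on S has C(7, 2) = 21 edges. P[all 21 edges red] = (1/2)^21, and likewise for blue, so P[monochromatic] = 2·(1/2)^21 = 2^{1 − 21} = 1/1048576.
Summing: E[X] = C(38, 7) · 2^{1 − 21} = 12620256 · 1/1048576 = 394383/32768.
Numerically: E[X] ≈ 12.0356.

E[X] = C(38,7)·2^(1−C(7,2)) = 394383/32768 ≈ 12.0356.


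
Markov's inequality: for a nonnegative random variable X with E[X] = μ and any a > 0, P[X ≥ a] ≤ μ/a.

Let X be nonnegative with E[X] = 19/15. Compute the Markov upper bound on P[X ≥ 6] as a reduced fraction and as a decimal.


μ = E[X] = 19/15, a = 6.
Markov: P[X ≥ 6] ≤ μ/a = (19/15)/6 = 19/90.
Numerically: ≈ 0.211.
(Since a = 6 > μ = 1.267, the bound 19/90 is < 1 and informative.)

P[X ≥ 6] ≤ 19/90 ≈ 0.211.


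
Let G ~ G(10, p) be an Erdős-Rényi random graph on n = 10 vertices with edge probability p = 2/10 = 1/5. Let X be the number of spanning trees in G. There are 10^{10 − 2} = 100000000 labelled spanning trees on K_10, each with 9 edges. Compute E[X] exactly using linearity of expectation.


K_10 has 10^{10 − 2} = 100000000 labelled spanning trees.
For each such spanning tree H, let X_H = 1 if all 9 edges of H are present in G. Then P[X_H = 1] = p^{9} = (1/5)^{9} = 1/1953125.
By linearity: E[X] = Σ_H E[X_H] = 100000000 · p^{9} = 100000000 · 1/1953125 = 256/5.
Numerically: E[X] ≈ 51.2.

E[X] = 100000000 · (1/5)^{9} = 256/5 ≈ 51.2.


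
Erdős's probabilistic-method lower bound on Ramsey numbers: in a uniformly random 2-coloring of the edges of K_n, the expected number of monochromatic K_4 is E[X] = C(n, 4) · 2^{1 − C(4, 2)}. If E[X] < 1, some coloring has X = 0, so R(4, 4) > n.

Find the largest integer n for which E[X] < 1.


We need C(n, 4) · 2^{1 − 6} < 1, i.e. C(n, 4) < 2^{6 − 1} = 32.
Check values of n near the boundary:
  n = 4: C(4, 4) = 1; 1 < 32? YES
  n = 5: C(5, 4) = 5; 5 < 32? YES
  n = 6: C(6, 4) = 15; 15 < 32? YES
  n = 7: C(7, 4) = 35; 35 < 32? NO
  n = 8: C(8, 4) = 70; 70 < 32? NO
The largest n with C(n, 4) < 32 is n = 6 (where E[X] = 15/32 ≈ 0.46875). Hence R(4, 4) > 6, i.e. R(4, 4) ≥ 7.

Largest n = 6; hence R(4, 4) > 6.
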